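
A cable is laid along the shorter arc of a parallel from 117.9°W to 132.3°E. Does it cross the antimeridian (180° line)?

Yes

Naïve |132.3 − -117.9| = 250.2° > 180°, so the shorter arc goes the other way round — across 180°.
Signed shortest Δλ = ((132.3 − -117.9 + 180) mod 360) − 180 = -109.8°.
Going west by 109.8° from -117.9° passes through 180° before reaching +132.3°.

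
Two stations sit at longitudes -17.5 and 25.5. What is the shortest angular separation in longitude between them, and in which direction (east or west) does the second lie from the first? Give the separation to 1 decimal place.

Raw difference: 25.5 − -17.5 = 43.0°.
Normalise into (−180°, 180°]: 43.0° stays 43.0°.
Positive ⇒ the second point lies to the east; separation 43.0°.

43.0° east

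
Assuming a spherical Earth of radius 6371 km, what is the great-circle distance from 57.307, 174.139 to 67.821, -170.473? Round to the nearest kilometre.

Δλ = -170.473 − 174.139 = -344.612°; wrapped into (−180°, 180°]: 15.388°.
Δφ = 67.821 − 57.307 = 10.514°.
a = sin²(Δφ/2) + cos φ₁ · cos φ₂ · sin²(Δλ/2) = 0.012050.
c = 2·atan2(√a, √(1−a)) = 0.21999 rad → d = 6371·c ≈ 1401.53 km.

1402 km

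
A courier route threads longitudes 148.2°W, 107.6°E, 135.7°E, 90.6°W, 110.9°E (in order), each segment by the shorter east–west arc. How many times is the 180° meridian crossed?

Leg 1: -148.2° → +107.6°, shortest Δλ = -104.2° (west) — crosses 180°.
Leg 2: +107.6° → +135.7°, shortest Δλ = 28.1° (east) — does not cross 180°.
Leg 3: +135.7° → -90.6°, shortest Δλ = 133.7° (east) — crosses 180°.
Leg 4: -90.6° → +110.9°, shortest Δλ = -158.5° (west) — crosses 180°.
Total crossings: 3.

3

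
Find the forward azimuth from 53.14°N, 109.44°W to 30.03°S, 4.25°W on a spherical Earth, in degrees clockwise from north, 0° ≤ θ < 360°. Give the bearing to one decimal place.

Δλ = -4.25 − -109.44 = 105.19°.
θ = atan2( sin Δλ · cos φ₂ , cos φ₁ · sin φ₂ − sin φ₁ · cos φ₂ · cos Δλ )
  = atan2(0.83552, -0.11870) = 98.086° → normalised to [0°, 360°): 98.086°.

98.1°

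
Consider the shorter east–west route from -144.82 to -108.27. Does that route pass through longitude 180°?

Signed shortest Δλ = ((-108.27 − -144.82 + 180) mod 360) − 180 = 36.55°.
Going east by 36.55° from -144.82° reaches -108.27° without touching 180°.

No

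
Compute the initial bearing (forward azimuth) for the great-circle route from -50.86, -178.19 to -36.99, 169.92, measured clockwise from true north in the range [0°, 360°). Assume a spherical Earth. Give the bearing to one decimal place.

324.0°

Δλ = 169.92 − -178.19 = 348.11°; wrapped into (−180°, 180°]: -11.89°.
θ = atan2( sin Δλ · cos φ₂ , cos φ₁ · sin φ₂ − sin φ₁ · cos φ₂ · cos Δλ )
  = atan2(-0.16457, 0.22643) = -36.010° → normalised to [0°, 360°): 323.990°.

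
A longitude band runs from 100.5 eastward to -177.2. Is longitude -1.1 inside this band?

No

Band width going east from +100.5° to -177.2°: ((-177.2 − 100.5) mod 360) = 82.3°.
Offset of -1.1° east of the west edge: ((-1.1 − 100.5) mod 360) = 258.4°.
258.4° > 82.3° ⇒ outside.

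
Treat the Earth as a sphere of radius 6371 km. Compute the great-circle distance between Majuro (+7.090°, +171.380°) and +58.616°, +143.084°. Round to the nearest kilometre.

Δλ = 143.084 − 171.380 = -28.296°.
Δφ = 58.616 − 7.090 = 51.526°.
a = sin²(Δφ/2) + cos φ₁ · cos φ₂ · sin²(Δλ/2) = 0.219796.
c = 2·atan2(√a, √(1−a)) = 0.97592 rad → d = 6371·c ≈ 6217.57 km.

6218 km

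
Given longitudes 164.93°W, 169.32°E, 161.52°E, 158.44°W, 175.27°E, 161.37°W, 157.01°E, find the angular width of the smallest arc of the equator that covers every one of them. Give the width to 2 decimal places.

44.55°

Sort the longitudes: -164.93°, -161.37°, -158.44°, +157.01°, +161.52°, +169.32°, +175.27°.
Eastward gaps between consecutive values (wrapping around): 3.56°, 2.93°, 315.45°, 4.51°, 7.80°, 5.95°, 19.80°.
Largest gap = 315.45° ⇒ minimal covering band is its complement: 360° − 315.45° = 44.55°.
Band runs from +157.01° eastward to -158.44°, crossing the antimeridian.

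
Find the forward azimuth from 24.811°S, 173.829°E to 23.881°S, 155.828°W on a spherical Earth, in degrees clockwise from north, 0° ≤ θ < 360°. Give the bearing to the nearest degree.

Δλ = -155.828 − 173.829 = -329.657°; wrapped into (−180°, 180°]: 30.343°.
θ = atan2( sin Δλ · cos φ₂ , cos φ₁ · sin φ₂ − sin φ₁ · cos φ₂ · cos Δλ )
  = atan2(0.46193, -0.03633) = 94.497° → normalised to [0°, 360°): 94.497°.

94°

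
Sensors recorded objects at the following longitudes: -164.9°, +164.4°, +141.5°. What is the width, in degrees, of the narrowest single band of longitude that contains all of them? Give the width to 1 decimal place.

53.6°

Sort the longitudes: -164.9°, +141.5°, +164.4°.
Eastward gaps between consecutive values (wrapping around): 306.4°, 22.9°, 30.7°.
Largest gap = 306.4° ⇒ minimal covering band is its complement: 360° − 306.4° = 53.6°.
Band runs from +141.5° eastward to -164.9°, crossing the antimeridian.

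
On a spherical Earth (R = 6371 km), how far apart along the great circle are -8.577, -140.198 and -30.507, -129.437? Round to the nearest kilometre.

2683 km

Δλ = -129.437 − -140.198 = 10.761°.
Δφ = -30.507 − -8.577 = -21.930°.
a = sin²(Δφ/2) + cos φ₁ · cos φ₂ · sin²(Δλ/2) = 0.043670.
c = 2·atan2(√a, √(1−a)) = 0.42105 rad → d = 6371·c ≈ 2682.53 km.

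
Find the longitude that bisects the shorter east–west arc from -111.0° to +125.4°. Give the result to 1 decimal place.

-172.8°

Signed shortest Δλ from -111.0° to +125.4° is -123.6°.
Midpoint longitude = -111.0° + (-123.6°)/2 = -111.0° − 61.8° = -172.8°.
(The naïve average (-111.0 + +125.4)/2 = 7.2° is on the wrong side of the globe.)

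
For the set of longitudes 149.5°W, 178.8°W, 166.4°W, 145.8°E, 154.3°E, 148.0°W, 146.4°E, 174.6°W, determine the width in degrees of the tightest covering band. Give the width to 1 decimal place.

Sort the longitudes: -178.8°, -174.6°, -166.4°, -149.5°, -148.0°, +145.8°, +146.4°, +154.3°.
Eastward gaps between consecutive values (wrapping around): 4.2°, 8.2°, 16.9°, 1.5°, 293.8°, 0.6°, 7.9°, 26.9°.
Largest gap = 293.8° ⇒ minimal covering band is its complement: 360° − 293.8° = 66.2°.
Band runs from +145.8° eastward to -148.0°, crossing the antimeridian.

66.2°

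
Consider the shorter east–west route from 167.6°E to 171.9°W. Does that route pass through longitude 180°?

Yes

Naïve |-171.9 − 167.6| = 339.5° > 180°, so the shorter arc goes the other way round — across 180°.
Signed shortest Δλ = ((-171.9 − 167.6 + 180) mod 360) − 180 = 20.5°.
Going east by 20.5° from +167.6° passes through 180° before reaching -171.9°.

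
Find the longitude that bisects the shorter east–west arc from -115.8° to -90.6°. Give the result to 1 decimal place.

Signed shortest Δλ from -115.8° to -90.6° is +25.2°.
Midpoint longitude = -115.8° + (+25.2°)/2 = -115.8° + 12.6° = -103.2°.

-103.2°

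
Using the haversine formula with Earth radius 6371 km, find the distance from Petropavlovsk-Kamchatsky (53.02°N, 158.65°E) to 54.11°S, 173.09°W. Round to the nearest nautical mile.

6585 nmi

Δλ = -173.09 − 158.65 = -331.74°; wrapped into (−180°, 180°]: 28.26°.
Δφ = -54.11 − 53.02 = -107.13°.
a = sin²(Δφ/2) + cos φ₁ · cos φ₂ · sin²(Δλ/2) = 0.668286.
c = 2·atan2(√a, √(1−a)) = 1.91407 rad → d = 6371·c ≈ 12194.55 km ≈ 6584.53 nmi.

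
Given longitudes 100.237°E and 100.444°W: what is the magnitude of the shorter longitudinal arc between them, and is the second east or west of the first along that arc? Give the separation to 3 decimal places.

159.319° east

Raw difference: -100.444 − 100.237 = -200.681°.
Normalise into (−180°, 180°]: -200.681° + 360° = 159.319°.
Positive ⇒ the second point lies to the east; separation 159.319°.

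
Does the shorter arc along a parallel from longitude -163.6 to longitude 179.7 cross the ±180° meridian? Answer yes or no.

Yes

Naïve |179.7 − -163.6| = 343.3° > 180°, so the shorter arc goes the other way round — across 180°.
Signed shortest Δλ = ((179.7 − -163.6 + 180) mod 360) − 180 = -16.7°.
Going west by 16.7° from -163.6° passes through 180° before reaching +179.7°.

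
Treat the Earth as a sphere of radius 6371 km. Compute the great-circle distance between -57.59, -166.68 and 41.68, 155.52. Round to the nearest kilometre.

11585 km

Δλ = 155.52 − -166.68 = 322.20°; wrapped into (−180°, 180°]: -37.80°.
Δφ = 41.68 − -57.59 = 99.27°.
a = sin²(Δφ/2) + cos φ₁ · cos φ₂ · sin²(Δλ/2) = 0.622544.
c = 2·atan2(√a, √(1−a)) = 1.81841 rad → d = 6371·c ≈ 11585.07 km.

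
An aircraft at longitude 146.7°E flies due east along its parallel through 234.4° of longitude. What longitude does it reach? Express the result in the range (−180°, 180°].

Start at +146.7°; shift +234.4° → +381.1°.
+381.1° lies outside (−180°, 180°]; subtract 360° → +21.1°.

21.1°E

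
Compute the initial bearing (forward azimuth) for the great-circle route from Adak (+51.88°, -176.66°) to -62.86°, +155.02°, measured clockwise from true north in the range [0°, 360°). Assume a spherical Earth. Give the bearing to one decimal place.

Δλ = 155.02 − -176.66 = 331.68°; wrapped into (−180°, 180°]: -28.32°.
θ = atan2( sin Δλ · cos φ₂ , cos φ₁ · sin φ₂ − sin φ₁ · cos φ₂ · cos Δλ )
  = atan2(-0.21640, -0.86526) = -165.958° → normalised to [0°, 360°): 194.042°.

194.0°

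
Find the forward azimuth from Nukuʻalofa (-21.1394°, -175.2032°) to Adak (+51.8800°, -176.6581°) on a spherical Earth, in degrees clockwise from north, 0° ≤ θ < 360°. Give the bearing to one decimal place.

Δλ = -176.6581 − -175.2032 = -1.4549°.
θ = atan2( sin Δλ · cos φ₂ , cos φ₁ · sin φ₂ − sin φ₁ · cos φ₂ · cos Δλ )
  = atan2(-0.01567, 0.95633) = -0.939° → normalised to [0°, 360°): 359.061°.

359.1°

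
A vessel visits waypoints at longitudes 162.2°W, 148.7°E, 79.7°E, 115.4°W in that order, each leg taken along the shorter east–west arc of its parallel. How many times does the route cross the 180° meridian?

2

Leg 1: -162.2° → +148.7°, shortest Δλ = -49.1° (west) — crosses 180°.
Leg 2: +148.7° → +79.7°, shortest Δλ = -69.0° (west) — does not cross 180°.
Leg 3: +79.7° → -115.4°, shortest Δλ = 164.9° (east) — crosses 180°.
Total crossings: 2.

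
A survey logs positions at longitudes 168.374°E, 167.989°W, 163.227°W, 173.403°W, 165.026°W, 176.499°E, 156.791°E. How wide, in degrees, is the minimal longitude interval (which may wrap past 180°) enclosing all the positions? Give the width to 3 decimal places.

Sort the longitudes: -173.403°, -167.989°, -165.026°, -163.227°, +156.791°, +168.374°, +176.499°.
Eastward gaps between consecutive values (wrapping around): 5.414°, 2.963°, 1.799°, 320.018°, 11.583°, 8.125°, 10.098°.
Largest gap = 320.018° ⇒ minimal covering band is its complement: 360° − 320.018° = 39.982°.
Band runs from +156.791° eastward to -163.227°, crossing the antimeridian.

39.982°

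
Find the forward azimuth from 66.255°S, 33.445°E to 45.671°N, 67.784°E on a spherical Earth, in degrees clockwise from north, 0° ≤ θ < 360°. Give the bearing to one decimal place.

25.8°

Δλ = 67.784 − 33.445 = 34.339°.
θ = atan2( sin Δλ · cos φ₂ , cos φ₁ · sin φ₂ − sin φ₁ · cos φ₂ · cos Δλ )
  = atan2(0.39417, 0.81619) = 25.778° → normalised to [0°, 360°): 25.778°.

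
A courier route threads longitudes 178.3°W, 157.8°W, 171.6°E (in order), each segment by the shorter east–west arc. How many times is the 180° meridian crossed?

Leg 1: -178.3° → -157.8°, shortest Δλ = 20.5° (east) — does not cross 180°.
Leg 2: -157.8° → +171.6°, shortest Δλ = -30.6° (west) — crosses 180°.
Total crossings: 1.

1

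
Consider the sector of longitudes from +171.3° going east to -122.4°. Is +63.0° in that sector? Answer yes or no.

Band width going east from +171.3° to -122.4°: ((-122.4 − 171.3) mod 360) = 66.3°.
Offset of +63.0° east of the west edge: ((63.0 − 171.3) mod 360) = 251.7°.
251.7° > 66.3° ⇒ outside.

No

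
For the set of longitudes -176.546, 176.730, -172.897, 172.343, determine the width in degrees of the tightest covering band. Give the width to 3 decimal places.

Sort the longitudes: -176.546°, -172.897°, +172.343°, +176.730°.
Eastward gaps between consecutive values (wrapping around): 3.649°, 345.240°, 4.387°, 6.724°.
Largest gap = 345.240° ⇒ minimal covering band is its complement: 360° − 345.240° = 14.760°.
Band runs from +172.343° eastward to -172.897°, crossing the antimeridian.

14.760°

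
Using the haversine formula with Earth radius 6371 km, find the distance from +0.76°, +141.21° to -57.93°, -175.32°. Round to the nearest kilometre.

7565 km

Δλ = -175.32 − 141.21 = -316.53°; wrapped into (−180°, 180°]: 43.47°.
Δφ = -57.93 − 0.76 = -58.69°.
a = sin²(Δφ/2) + cos φ₁ · cos φ₂ · sin²(Δλ/2) = 0.312971.
c = 2·atan2(√a, √(1−a)) = 1.18741 rad → d = 6371·c ≈ 7565.02 km.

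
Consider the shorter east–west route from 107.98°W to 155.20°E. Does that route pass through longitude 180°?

Yes

Naïve |155.20 − -107.98| = 263.18° > 180°, so the shorter arc goes the other way round — across 180°.
Signed shortest Δλ = ((155.20 − -107.98 + 180) mod 360) − 180 = -96.82°.
Going west by 96.82° from -107.98° passes through 180° before reaching +155.20°.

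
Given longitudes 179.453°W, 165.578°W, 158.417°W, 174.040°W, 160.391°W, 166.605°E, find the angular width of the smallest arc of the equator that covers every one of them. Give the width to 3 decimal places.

34.978°

Sort the longitudes: -179.453°, -174.040°, -165.578°, -160.391°, -158.417°, +166.605°.
Eastward gaps between consecutive values (wrapping around): 5.413°, 8.462°, 5.187°, 1.974°, 325.022°, 13.942°.
Largest gap = 325.022° ⇒ minimal covering band is its complement: 360° − 325.022° = 34.978°.
Band runs from +166.605° eastward to -158.417°, crossing the antimeridian.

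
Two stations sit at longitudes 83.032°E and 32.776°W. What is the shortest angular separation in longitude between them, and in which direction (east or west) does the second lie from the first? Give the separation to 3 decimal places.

115.808° west

Raw difference: -32.776 − 83.032 = -115.808°.
Normalise into (−180°, 180°]: -115.808° stays -115.808°.
Negative ⇒ the second point lies to the west; separation 115.808°.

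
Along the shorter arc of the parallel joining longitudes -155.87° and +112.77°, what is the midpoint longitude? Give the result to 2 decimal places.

+158.45°

Signed shortest Δλ from -155.87° to +112.77° is -91.36°.
Midpoint longitude = -155.87° + (-91.36°)/2 = -155.87° − 45.68° = -201.55°.
Normalise into (−180°, 180°]: +158.45°.
(The naïve average (-155.87 + +112.77)/2 = -21.55° is on the wrong side of the globe.)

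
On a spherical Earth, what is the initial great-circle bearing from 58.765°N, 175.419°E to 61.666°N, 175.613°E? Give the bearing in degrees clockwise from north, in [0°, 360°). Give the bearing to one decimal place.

1.8°

Δλ = 175.613 − 175.419 = 0.194°.
θ = atan2( sin Δλ · cos φ₂ , cos φ₁ · sin φ₂ − sin φ₁ · cos φ₂ · cos Δλ )
  = atan2(0.00161, 0.05061) = 1.819° → normalised to [0°, 360°): 1.819°.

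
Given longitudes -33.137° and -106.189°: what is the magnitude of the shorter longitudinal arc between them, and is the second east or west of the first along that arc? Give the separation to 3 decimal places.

73.052° west

Raw difference: -106.189 − -33.137 = -73.052°.
Normalise into (−180°, 180°]: -73.052° stays -73.052°.
Negative ⇒ the second point lies to the west; separation 73.052°.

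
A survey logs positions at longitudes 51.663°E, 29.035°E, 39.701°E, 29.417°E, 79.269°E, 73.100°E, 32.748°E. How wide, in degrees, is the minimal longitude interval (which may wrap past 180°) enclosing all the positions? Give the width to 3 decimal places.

Sort the longitudes: +29.035°, +29.417°, +32.748°, +39.701°, +51.663°, +73.100°, +79.269°.
Eastward gaps between consecutive values (wrapping around): 0.382°, 3.331°, 6.953°, 11.962°, 21.437°, 6.169°, 309.766°.
Largest gap = 309.766° ⇒ minimal covering band is its complement: 360° − 309.766° = 50.234°.
Band runs from +29.035° eastward to +79.269°.

50.234°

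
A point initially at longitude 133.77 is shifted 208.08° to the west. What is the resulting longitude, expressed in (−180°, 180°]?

Start at +133.77°; shift −208.08° → -74.31°.
-74.31° already lies in (−180°, 180°].

-74.31°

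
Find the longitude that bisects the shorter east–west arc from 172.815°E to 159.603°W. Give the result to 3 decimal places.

173.394°W

Signed shortest Δλ from +172.815° to -159.603° is +27.582°.
Midpoint longitude = +172.815° + (+27.582°)/2 = +172.815° + 13.791° = +186.606°.
Normalise into (−180°, 180°]: -173.394°.
(The naïve average (+172.815 + -159.603)/2 = 6.606° is on the wrong side of the globe.)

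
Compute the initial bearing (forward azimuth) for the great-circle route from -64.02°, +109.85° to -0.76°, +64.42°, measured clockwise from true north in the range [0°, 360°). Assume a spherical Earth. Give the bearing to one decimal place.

311.3°

Δλ = 64.42 − 109.85 = -45.43°.
θ = atan2( sin Δλ · cos φ₂ , cos φ₁ · sin φ₂ − sin φ₁ · cos φ₂ · cos Δλ )
  = atan2(-0.71233, 0.62500) = -48.736° → normalised to [0°, 360°): 311.264°.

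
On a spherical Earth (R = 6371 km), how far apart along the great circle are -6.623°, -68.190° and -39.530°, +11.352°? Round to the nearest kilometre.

8643 km

Δλ = 11.352 − -68.190 = 79.542°.
Δφ = -39.530 − -6.623 = -32.907°.
a = sin²(Δφ/2) + cos φ₁ · cos φ₂ · sin²(Δλ/2) = 0.393762.
c = 2·atan2(√a, √(1−a)) = 1.35669 rad → d = 6371·c ≈ 8643.46 km.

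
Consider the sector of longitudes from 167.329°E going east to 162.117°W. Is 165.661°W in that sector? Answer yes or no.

Band width going east from +167.329° to -162.117°: ((-162.117 − 167.329) mod 360) = 30.554°.
Offset of -165.661° east of the west edge: ((-165.661 − 167.329) mod 360) = 27.010°.
27.010° ≤ 30.554° ⇒ inside.

Yes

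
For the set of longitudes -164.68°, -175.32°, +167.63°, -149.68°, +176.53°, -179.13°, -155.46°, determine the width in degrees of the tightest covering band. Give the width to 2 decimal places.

42.69°

Sort the longitudes: -179.13°, -175.32°, -164.68°, -155.46°, -149.68°, +167.63°, +176.53°.
Eastward gaps between consecutive values (wrapping around): 3.81°, 10.64°, 9.22°, 5.78°, 317.31°, 8.90°, 4.34°.
Largest gap = 317.31° ⇒ minimal covering band is its complement: 360° − 317.31° = 42.69°.
Band runs from +167.63° eastward to -149.68°, crossing the antimeridian.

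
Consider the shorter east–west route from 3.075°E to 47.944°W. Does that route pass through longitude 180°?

Signed shortest Δλ = ((-47.944 − 3.075 + 180) mod 360) − 180 = -51.019°.
Going west by 51.019° from +3.075° reaches -47.944° without touching 180°.

No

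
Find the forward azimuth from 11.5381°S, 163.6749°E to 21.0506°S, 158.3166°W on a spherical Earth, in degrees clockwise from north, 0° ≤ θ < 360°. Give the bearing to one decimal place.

109.6°

Δλ = -158.3166 − 163.6749 = -321.9915°; wrapped into (−180°, 180°]: 38.0085°.
θ = atan2( sin Δλ · cos φ₂ , cos φ₁ · sin φ₂ − sin φ₁ · cos φ₂ · cos Δλ )
  = atan2(0.57468, -0.20485) = 109.619° → normalised to [0°, 360°): 109.619°.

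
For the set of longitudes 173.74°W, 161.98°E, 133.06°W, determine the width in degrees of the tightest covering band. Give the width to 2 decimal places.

Sort the longitudes: -173.74°, -133.06°, +161.98°.
Eastward gaps between consecutive values (wrapping around): 40.68°, 295.04°, 24.28°.
Largest gap = 295.04° ⇒ minimal covering band is its complement: 360° − 295.04° = 64.96°.
Band runs from +161.98° eastward to -133.06°, crossing the antimeridian.

64.96°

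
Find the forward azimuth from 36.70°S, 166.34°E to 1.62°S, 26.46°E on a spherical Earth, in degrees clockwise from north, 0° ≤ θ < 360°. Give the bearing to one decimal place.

Δλ = 26.46 − 166.34 = -139.88°.
θ = atan2( sin Δλ · cos φ₂ , cos φ₁ · sin φ₂ − sin φ₁ · cos φ₂ · cos Δλ )
  = atan2(-0.64413, -0.47949) = -126.664° → normalised to [0°, 360°): 233.336°.

233.3°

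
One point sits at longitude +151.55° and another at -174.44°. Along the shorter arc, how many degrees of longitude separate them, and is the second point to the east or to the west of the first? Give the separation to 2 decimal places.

34.01° east

Raw difference: -174.44 − 151.55 = -325.99°.
Normalise into (−180°, 180°]: -325.99° + 360° = 34.01°.
Positive ⇒ the second point lies to the east; separation 34.01°.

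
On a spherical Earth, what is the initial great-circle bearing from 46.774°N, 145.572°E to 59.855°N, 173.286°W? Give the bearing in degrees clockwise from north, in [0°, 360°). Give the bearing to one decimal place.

46.2°

Δλ = -173.286 − 145.572 = -318.858°; wrapped into (−180°, 180°]: 41.142°.
θ = atan2( sin Δλ · cos φ₂ , cos φ₁ · sin φ₂ − sin φ₁ · cos φ₂ · cos Δλ )
  = atan2(0.33040, 0.31668) = 46.215° → normalised to [0°, 360°): 46.215°.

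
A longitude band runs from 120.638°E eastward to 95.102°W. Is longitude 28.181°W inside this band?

No

Band width going east from +120.638° to -95.102°: ((-95.102 − 120.638) mod 360) = 144.260°.
Offset of -28.181° east of the west edge: ((-28.181 − 120.638) mod 360) = 211.181°.
211.181° > 144.260° ⇒ outside.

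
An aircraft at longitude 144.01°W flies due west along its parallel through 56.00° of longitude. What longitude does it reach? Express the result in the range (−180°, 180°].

159.99°E

Start at -144.01°; shift −56.00° → -200.01°.
-200.01° lies outside (−180°, 180°]; add 360° → +159.99°.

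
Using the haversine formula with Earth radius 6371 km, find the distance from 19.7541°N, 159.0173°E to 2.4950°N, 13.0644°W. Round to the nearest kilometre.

17394 km

Δλ = -13.0644 − 159.0173 = -172.0817°.
Δφ = 2.4950 − 19.7541 = -17.2591°.
a = sin²(Δφ/2) + cos φ₁ · cos φ₂ · sin²(Δλ/2) = 0.958291.
c = 2·atan2(√a, √(1−a)) = 2.73024 rad → d = 6371·c ≈ 17394.37 km.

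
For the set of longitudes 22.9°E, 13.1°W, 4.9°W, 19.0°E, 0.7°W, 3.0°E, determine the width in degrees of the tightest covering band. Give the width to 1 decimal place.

Sort the longitudes: -13.1°, -4.9°, -0.7°, +3.0°, +19.0°, +22.9°.
Eastward gaps between consecutive values (wrapping around): 8.2°, 4.2°, 3.7°, 16.0°, 3.9°, 324.0°.
Largest gap = 324.0° ⇒ minimal covering band is its complement: 360° − 324.0° = 36.0°.
Band runs from -13.1° eastward to +22.9°.

36.0°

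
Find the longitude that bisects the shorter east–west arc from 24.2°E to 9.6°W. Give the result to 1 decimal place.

7.3°E

Signed shortest Δλ from +24.2° to -9.6° is -33.8°.
Midpoint longitude = +24.2° + (-33.8°)/2 = +24.2° − 16.9° = +7.3°.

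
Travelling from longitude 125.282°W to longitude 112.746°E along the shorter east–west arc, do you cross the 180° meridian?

Yes

Naïve |112.746 − -125.282| = 238.028° > 180°, so the shorter arc goes the other way round — across 180°.
Signed shortest Δλ = ((112.746 − -125.282 + 180) mod 360) − 180 = -121.972°.
Going west by 121.972° from -125.282° passes through 180° before reaching +112.746°.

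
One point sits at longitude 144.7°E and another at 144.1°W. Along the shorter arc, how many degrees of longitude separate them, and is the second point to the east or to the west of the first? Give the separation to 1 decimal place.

71.2° east

Raw difference: -144.1 − 144.7 = -288.8°.
Normalise into (−180°, 180°]: -288.8° + 360° = 71.2°.
Positive ⇒ the second point lies to the east; separation 71.2°.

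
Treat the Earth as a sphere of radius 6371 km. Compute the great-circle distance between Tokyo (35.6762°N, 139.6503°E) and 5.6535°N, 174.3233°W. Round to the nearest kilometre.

5757 km

Δλ = -174.3233 − 139.6503 = -313.9736°; wrapped into (−180°, 180°]: 46.0264°.
Δφ = 5.6535 − 35.6762 = -30.0227°.
a = sin²(Δφ/2) + cos φ₁ · cos φ₂ · sin²(Δλ/2) = 0.190636.
c = 2·atan2(√a, √(1−a)) = 0.90367 rad → d = 6371·c ≈ 5757.30 km.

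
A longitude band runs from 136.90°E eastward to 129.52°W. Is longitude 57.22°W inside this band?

Band width going east from +136.90° to -129.52°: ((-129.52 − 136.90) mod 360) = 93.58°.
Offset of -57.22° east of the west edge: ((-57.22 − 136.90) mod 360) = 165.88°.
165.88° > 93.58° ⇒ outside.

No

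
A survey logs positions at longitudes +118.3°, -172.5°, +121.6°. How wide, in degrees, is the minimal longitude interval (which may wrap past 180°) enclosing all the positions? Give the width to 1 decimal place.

69.2°

Sort the longitudes: -172.5°, +118.3°, +121.6°.
Eastward gaps between consecutive values (wrapping around): 290.8°, 3.3°, 65.9°.
Largest gap = 290.8° ⇒ minimal covering band is its complement: 360° − 290.8° = 69.2°.
Band runs from +118.3° eastward to -172.5°, crossing the antimeridian.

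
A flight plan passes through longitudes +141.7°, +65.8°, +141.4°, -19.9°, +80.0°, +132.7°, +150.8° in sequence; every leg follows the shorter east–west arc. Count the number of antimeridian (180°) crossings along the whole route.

0

Leg 1: +141.7° → +65.8°, shortest Δλ = -75.9° (west) — does not cross 180°.
Leg 2: +65.8° → +141.4°, shortest Δλ = 75.6° (east) — does not cross 180°.
Leg 3: +141.4° → -19.9°, shortest Δλ = -161.3° (west) — does not cross 180°.
Leg 4: -19.9° → +80.0°, shortest Δλ = 99.9° (east) — does not cross 180°.
Leg 5: +80.0° → +132.7°, shortest Δλ = 52.7° (east) — does not cross 180°.
Leg 6: +132.7° → +150.8°, shortest Δλ = 18.1° (east) — does not cross 180°.
Total crossings: 0.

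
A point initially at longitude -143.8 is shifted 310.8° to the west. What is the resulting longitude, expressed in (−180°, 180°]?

Start at -143.8°; shift −310.8° → -454.6°.
-454.6° lies outside (−180°, 180°]; add 360° → -94.6°.

-94.6°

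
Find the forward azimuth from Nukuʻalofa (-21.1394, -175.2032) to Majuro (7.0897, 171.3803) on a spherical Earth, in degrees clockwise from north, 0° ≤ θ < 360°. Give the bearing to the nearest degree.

334°

Δλ = 171.3803 − -175.2032 = 346.5835°; wrapped into (−180°, 180°]: -13.4165°.
θ = atan2( sin Δλ · cos φ₂ , cos φ₁ · sin φ₂ − sin φ₁ · cos φ₂ · cos Δλ )
  = atan2(-0.23025, 0.46323) = -26.430° → normalised to [0°, 360°): 333.570°.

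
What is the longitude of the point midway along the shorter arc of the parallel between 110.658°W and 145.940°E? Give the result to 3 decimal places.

Signed shortest Δλ from -110.658° to +145.940° is -103.402°.
Midpoint longitude = -110.658° + (-103.402°)/2 = -110.658° − 51.701° = -162.359°.
(The naïve average (-110.658 + +145.940)/2 = 17.641° is on the wrong side of the globe.)

162.359°W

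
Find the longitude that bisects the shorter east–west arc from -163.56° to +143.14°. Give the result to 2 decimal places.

Signed shortest Δλ from -163.56° to +143.14° is -53.30°.
Midpoint longitude = -163.56° + (-53.30°)/2 = -163.56° − 26.65° = -190.21°.
Normalise into (−180°, 180°]: +169.79°.
(The naïve average (-163.56 + +143.14)/2 = -10.21° is on the wrong side of the globe.)

+169.79°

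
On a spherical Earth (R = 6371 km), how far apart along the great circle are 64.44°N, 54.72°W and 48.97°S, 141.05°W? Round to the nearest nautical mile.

7894 nmi

Δλ = -141.05 − -54.72 = -86.33°.
Δφ = -48.97 − 64.44 = -113.41°.
a = sin²(Δφ/2) + cos φ₁ · cos φ₂ · sin²(Δλ/2) = 0.831205.
c = 2·atan2(√a, √(1−a)) = 2.29483 rad → d = 6371·c ≈ 14620.34 km ≈ 7894.35 nmi.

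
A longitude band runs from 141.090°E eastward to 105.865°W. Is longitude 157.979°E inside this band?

Band width going east from +141.090° to -105.865°: ((-105.865 − 141.090) mod 360) = 113.045°.
Offset of +157.979° east of the west edge: ((157.979 − 141.090) mod 360) = 16.889°.
16.889° ≤ 113.045° ⇒ inside.

Yes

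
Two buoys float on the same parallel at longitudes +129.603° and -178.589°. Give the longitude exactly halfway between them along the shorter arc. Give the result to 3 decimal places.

Signed shortest Δλ from +129.603° to -178.589° is +51.808°.
Midpoint longitude = +129.603° + (+51.808°)/2 = +129.603° + 25.904° = +155.507°.
(The naïve average (+129.603 + -178.589)/2 = -24.493° is on the wrong side of the globe.)

+155.507°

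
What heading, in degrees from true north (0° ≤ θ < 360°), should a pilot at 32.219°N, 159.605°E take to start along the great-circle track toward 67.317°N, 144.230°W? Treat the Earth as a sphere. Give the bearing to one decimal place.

25.7°

Δλ = -144.230 − 159.605 = -303.835°; wrapped into (−180°, 180°]: 56.165°.
θ = atan2( sin Δλ · cos φ₂ , cos φ₁ · sin φ₂ − sin φ₁ · cos φ₂ · cos Δλ )
  = atan2(0.32032, 0.66610) = 25.683° → normalised to [0°, 360°): 25.683°.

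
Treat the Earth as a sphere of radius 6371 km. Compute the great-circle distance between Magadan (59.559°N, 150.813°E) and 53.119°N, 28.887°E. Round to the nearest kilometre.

6458 km

Δλ = 28.887 − 150.813 = -121.926°.
Δφ = 53.119 − 59.559 = -6.440°.
a = sin²(Δφ/2) + cos φ₁ · cos φ₂ · sin²(Δλ/2) = 0.235589.
c = 2·atan2(√a, √(1−a)) = 1.01358 rad → d = 6371·c ≈ 6457.55 km.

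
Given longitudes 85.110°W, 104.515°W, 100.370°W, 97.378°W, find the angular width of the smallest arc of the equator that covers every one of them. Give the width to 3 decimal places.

Sort the longitudes: -104.515°, -100.370°, -97.378°, -85.110°.
Eastward gaps between consecutive values (wrapping around): 4.145°, 2.992°, 12.268°, 340.595°.
Largest gap = 340.595° ⇒ minimal covering band is its complement: 360° − 340.595° = 19.405°.
Band runs from -104.515° eastward to -85.110°.

19.405°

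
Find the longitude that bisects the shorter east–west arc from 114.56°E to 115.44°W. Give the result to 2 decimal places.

179.56°E

Signed shortest Δλ from +114.56° to -115.44° is +130.00°.
Midpoint longitude = +114.56° + (+130.00°)/2 = +114.56° + 65.00° = +179.56°.
(The naïve average (+114.56 + -115.44)/2 = -0.44° is on the wrong side of the globe.)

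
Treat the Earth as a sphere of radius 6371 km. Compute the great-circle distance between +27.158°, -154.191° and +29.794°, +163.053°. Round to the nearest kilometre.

4166 km

Δλ = 163.053 − -154.191 = 317.244°; wrapped into (−180°, 180°]: -42.756°.
Δφ = 29.794 − 27.158 = 2.636°.
a = sin²(Δφ/2) + cos φ₁ · cos φ₂ · sin²(Δλ/2) = 0.103127.
c = 2·atan2(√a, √(1−a)) = 0.65385 rad → d = 6371·c ≈ 4165.70 km.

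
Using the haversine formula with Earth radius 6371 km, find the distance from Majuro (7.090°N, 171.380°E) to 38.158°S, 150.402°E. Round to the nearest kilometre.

Δλ = 150.402 − 171.380 = -20.978°.
Δφ = -38.158 − 7.090 = -45.248°.
a = sin²(Δφ/2) + cos φ₁ · cos φ₂ · sin²(Δλ/2) = 0.173840.
c = 2·atan2(√a, √(1−a)) = 0.86016 rad → d = 6371·c ≈ 5480.05 km.

5480 km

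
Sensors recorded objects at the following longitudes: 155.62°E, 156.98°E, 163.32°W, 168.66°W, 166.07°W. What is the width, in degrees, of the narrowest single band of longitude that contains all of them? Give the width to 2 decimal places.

Sort the longitudes: -168.66°, -166.07°, -163.32°, +155.62°, +156.98°.
Eastward gaps between consecutive values (wrapping around): 2.59°, 2.75°, 318.94°, 1.36°, 34.36°.
Largest gap = 318.94° ⇒ minimal covering band is its complement: 360° − 318.94° = 41.06°.
Band runs from +155.62° eastward to -163.32°, crossing the antimeridian.

41.06°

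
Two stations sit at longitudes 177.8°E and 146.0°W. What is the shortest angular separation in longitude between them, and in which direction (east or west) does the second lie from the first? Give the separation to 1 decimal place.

36.2° east

Raw difference: -146.0 − 177.8 = -323.8°.
Normalise into (−180°, 180°]: -323.8° + 360° = 36.2°.
Positive ⇒ the second point lies to the east; separation 36.2°.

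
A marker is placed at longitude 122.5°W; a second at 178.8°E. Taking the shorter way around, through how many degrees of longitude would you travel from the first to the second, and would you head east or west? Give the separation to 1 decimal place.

58.7° west

Raw difference: 178.8 − -122.5 = 301.3°.
Normalise into (−180°, 180°]: 301.3° − 360° = -58.7°.
Negative ⇒ the second point lies to the west; separation 58.7°.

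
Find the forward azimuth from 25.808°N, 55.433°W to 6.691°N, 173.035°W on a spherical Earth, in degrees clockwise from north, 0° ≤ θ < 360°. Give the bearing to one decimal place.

289.1°

Δλ = -173.035 − -55.433 = -117.602°.
θ = atan2( sin Δλ · cos φ₂ , cos φ₁ · sin φ₂ − sin φ₁ · cos φ₂ · cos Δλ )
  = atan2(-0.88015, 0.30523) = -70.874° → normalised to [0°, 360°): 289.126°.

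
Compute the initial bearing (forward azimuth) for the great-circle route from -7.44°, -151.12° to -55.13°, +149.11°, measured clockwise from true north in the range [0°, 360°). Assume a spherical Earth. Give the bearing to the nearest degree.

212°

Δλ = 149.11 − -151.12 = 300.23°; wrapped into (−180°, 180°]: -59.77°.
θ = atan2( sin Δλ · cos φ₂ , cos φ₁ · sin φ₂ − sin φ₁ · cos φ₂ · cos Δλ )
  = atan2(-0.49397, -0.77627) = -147.530° → normalised to [0°, 360°): 212.470°.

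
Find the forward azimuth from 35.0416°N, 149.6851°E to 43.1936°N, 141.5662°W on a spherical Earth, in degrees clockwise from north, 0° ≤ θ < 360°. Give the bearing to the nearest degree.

59°

Δλ = -141.5662 − 149.6851 = -291.2513°; wrapped into (−180°, 180°]: 68.7487°.
θ = atan2( sin Δλ · cos φ₂ , cos φ₁ · sin φ₂ − sin φ₁ · cos φ₂ · cos Δλ )
  = atan2(0.67947, 0.40867) = 58.975° → normalised to [0°, 360°): 58.975°.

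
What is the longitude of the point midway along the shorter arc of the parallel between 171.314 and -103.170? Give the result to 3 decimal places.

Signed shortest Δλ from +171.314° to -103.170° is +85.516°.
Midpoint longitude = +171.314° + (+85.516°)/2 = +171.314° + 42.758° = +214.072°.
Normalise into (−180°, 180°]: -145.928°.
(The naïve average (+171.314 + -103.170)/2 = 34.072° is on the wrong side of the globe.)

-145.928°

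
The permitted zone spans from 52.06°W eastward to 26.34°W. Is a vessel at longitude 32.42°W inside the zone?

Band width going east from -52.06° to -26.34°: ((-26.34 − -52.06) mod 360) = 25.72°.
Offset of -32.42° east of the west edge: ((-32.42 − -52.06) mod 360) = 19.64°.
19.64° ≤ 25.72° ⇒ inside.

Yes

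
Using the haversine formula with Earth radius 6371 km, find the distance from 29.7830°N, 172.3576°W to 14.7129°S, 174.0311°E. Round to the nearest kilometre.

Δλ = 174.0311 − -172.3576 = 346.3887°; wrapped into (−180°, 180°]: -13.6113°.
Δφ = -14.7129 − 29.7830 = -44.4959°.
a = sin²(Δφ/2) + cos φ₁ · cos φ₂ · sin²(Δλ/2) = 0.155138.
c = 2·atan2(√a, √(1−a)) = 0.80969 rad → d = 6371·c ≈ 5158.52 km.

5159 km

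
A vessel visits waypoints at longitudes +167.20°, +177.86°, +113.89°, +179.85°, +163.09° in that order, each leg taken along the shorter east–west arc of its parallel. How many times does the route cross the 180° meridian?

0

Leg 1: +167.20° → +177.86°, shortest Δλ = 10.66° (east) — does not cross 180°.
Leg 2: +177.86° → +113.89°, shortest Δλ = -63.97° (west) — does not cross 180°.
Leg 3: +113.89° → +179.85°, shortest Δλ = 65.96° (east) — does not cross 180°.
Leg 4: +179.85° → +163.09°, shortest Δλ = -16.76° (west) — does not cross 180°.
Total crossings: 0.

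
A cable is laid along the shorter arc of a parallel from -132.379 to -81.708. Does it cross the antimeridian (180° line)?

Signed shortest Δλ = ((-81.708 − -132.379 + 180) mod 360) − 180 = 50.671°.
Going east by 50.671° from -132.379° reaches -81.708° without touching 180°.

No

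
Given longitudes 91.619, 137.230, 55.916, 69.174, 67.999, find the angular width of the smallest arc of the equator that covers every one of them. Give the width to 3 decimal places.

Sort the longitudes: +55.916°, +67.999°, +69.174°, +91.619°, +137.230°.
Eastward gaps between consecutive values (wrapping around): 12.083°, 1.175°, 22.445°, 45.611°, 278.686°.
Largest gap = 278.686° ⇒ minimal covering band is its complement: 360° − 278.686° = 81.314°.
Band runs from +55.916° eastward to +137.230°.

81.314°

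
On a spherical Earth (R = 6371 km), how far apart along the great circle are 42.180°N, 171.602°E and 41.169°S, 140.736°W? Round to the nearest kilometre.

10430 km

Δλ = -140.736 − 171.602 = -312.338°; wrapped into (−180°, 180°]: 47.662°.
Δφ = -41.169 − 42.180 = -83.349°.
a = sin²(Δφ/2) + cos φ₁ · cos φ₂ · sin²(Δλ/2) = 0.533155.
c = 2·atan2(√a, √(1−a)) = 1.63715 rad → d = 6371·c ≈ 10430.31 km.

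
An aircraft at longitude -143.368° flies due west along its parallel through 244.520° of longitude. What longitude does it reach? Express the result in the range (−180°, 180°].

-27.888°

Start at -143.368°; shift −244.520° → -387.888°.
-387.888° lies outside (−180°, 180°]; add 360° → -27.888°.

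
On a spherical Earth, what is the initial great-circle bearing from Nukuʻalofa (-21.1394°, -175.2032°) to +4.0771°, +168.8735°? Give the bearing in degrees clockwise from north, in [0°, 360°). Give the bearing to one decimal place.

Δλ = 168.8735 − -175.2032 = 344.0767°; wrapped into (−180°, 180°]: -15.9233°.
θ = atan2( sin Δλ · cos φ₂ , cos φ₁ · sin φ₂ − sin φ₁ · cos φ₂ · cos Δλ )
  = atan2(-0.27366, 0.41224) = -33.577° → normalised to [0°, 360°): 326.423°.

326.4°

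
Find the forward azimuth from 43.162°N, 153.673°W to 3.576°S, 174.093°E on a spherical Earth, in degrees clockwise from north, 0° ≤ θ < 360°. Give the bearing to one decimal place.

220.5°

Δλ = 174.093 − -153.673 = 327.766°; wrapped into (−180°, 180°]: -32.234°.
θ = atan2( sin Δλ · cos φ₂ , cos φ₁ · sin φ₂ − sin φ₁ · cos φ₂ · cos Δλ )
  = atan2(-0.53234, -0.62300) = -139.487° → normalised to [0°, 360°): 220.513°.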